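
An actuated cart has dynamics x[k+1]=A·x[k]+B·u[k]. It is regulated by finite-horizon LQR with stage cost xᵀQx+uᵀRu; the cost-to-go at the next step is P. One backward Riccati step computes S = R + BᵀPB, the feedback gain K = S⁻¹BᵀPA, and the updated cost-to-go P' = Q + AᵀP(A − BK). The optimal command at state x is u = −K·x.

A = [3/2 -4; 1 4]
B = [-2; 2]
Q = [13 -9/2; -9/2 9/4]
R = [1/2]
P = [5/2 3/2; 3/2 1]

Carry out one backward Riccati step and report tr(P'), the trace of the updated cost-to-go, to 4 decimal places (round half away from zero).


BᵀP = [-2.0000 -1.0000]
S = R + BᵀPB = [1/2] + [2.0000] = [2.5000]
BᵀPA = [-4.0000 4.0000]
K = S⁻¹·BᵀPA = [-1.6000 1.6000]
A−BK = [-1.7000 -0.8000; 4.2000 0.8000]
AᵀP(A−BK) = [4.7250 -1.6000; -1.6000 1.6000]
P' = Q + AᵀP(A−BK) = [17.7250 -6.1000; -6.1000 3.8500]
tr(P') = 21.5750

21.5750


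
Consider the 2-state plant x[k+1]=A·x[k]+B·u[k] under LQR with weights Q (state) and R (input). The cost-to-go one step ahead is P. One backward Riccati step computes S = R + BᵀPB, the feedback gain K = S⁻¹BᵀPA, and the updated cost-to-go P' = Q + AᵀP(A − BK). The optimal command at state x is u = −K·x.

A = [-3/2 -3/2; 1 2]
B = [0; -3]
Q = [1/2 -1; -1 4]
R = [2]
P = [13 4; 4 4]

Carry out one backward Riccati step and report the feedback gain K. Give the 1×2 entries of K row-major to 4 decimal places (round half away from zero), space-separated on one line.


0.1579 -0.1579

BᵀP = [-12.0000 -12.0000]
S = R + BᵀPB = [2] + [36.0000] = [38.0000]
BᵀPA = [6.0000 -6.0000]
K = S⁻¹·BᵀPA = [0.1579 -0.1579]
A−BK = [-1.5000 -1.5000; 1.4737 1.5263]
AᵀP(A−BK) = [20.3026 20.1974; 20.1974 20.3026]
P' = Q + AᵀP(A−BK) = [20.8026 19.1974; 19.1974 24.3026]
tr(P') = 45.1053


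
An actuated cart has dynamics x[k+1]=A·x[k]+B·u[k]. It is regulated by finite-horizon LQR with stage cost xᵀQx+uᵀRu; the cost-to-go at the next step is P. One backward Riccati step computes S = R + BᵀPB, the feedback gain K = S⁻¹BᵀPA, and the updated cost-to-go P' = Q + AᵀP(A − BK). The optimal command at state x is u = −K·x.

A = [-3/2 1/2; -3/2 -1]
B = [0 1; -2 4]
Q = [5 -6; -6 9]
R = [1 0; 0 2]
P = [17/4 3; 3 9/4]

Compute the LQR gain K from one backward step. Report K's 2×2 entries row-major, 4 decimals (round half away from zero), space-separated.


0.3056 0.0737 -0.5289 -0.0318

BᵀP = [-6.0000 -4.5000; 16.2500 12.0000]
S = R + BᵀPB = [1 0; 0 2] + [9.0000 -24.0000; -24.0000 64.2500] = [10.0000 -24.0000; -24.0000 66.2500]
BᵀPA = [15.7500 1.5000; -42.3750 -3.8750]
K = S⁻¹·BᵀPA = [0.3056 0.0737; -0.5289 -0.0318]
A−BK = [-0.9711 0.5318; 1.2269 -0.7254]
AᵀP(A−BK) = [0.8990 -0.0704; -0.0704 0.0788]
P' = Q + AᵀP(A−BK) = [5.8990 -6.0704; -6.0704 9.0788]
tr(P') = 14.9778


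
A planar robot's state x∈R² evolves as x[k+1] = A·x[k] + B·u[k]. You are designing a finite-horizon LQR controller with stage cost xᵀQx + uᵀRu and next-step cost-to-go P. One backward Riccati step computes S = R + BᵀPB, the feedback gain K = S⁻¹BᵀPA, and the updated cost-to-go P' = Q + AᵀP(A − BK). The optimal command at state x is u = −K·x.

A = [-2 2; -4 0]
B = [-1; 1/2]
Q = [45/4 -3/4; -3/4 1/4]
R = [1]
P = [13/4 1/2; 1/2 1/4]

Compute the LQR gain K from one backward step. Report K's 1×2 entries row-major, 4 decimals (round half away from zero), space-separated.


1.9672 -1.5738

BᵀP = [-3.0000 -0.3750]
S = R + BᵀPB = [1] + [2.8125] = [3.8125]
BᵀPA = [7.5000 -6.0000]
K = S⁻¹·BᵀPA = [1.9672 -1.5738]
A−BK = [-0.0328 0.4262; -4.9836 0.7869]
AᵀP(A−BK) = [10.2459 -5.1967; -5.1967 3.5574]
P' = Q + AᵀP(A−BK) = [21.4959 -5.9467; -5.9467 3.8074]
tr(P') = 25.3033


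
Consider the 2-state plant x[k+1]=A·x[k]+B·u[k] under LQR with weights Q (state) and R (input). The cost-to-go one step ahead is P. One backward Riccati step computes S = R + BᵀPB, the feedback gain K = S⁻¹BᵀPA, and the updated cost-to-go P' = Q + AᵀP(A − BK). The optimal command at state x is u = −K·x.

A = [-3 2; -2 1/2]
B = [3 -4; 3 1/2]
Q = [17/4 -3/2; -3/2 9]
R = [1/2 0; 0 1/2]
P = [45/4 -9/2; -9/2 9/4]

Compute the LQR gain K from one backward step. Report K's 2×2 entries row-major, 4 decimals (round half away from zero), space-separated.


BᵀP = [20.2500 -6.7500; -47.2500 19.1250]
S = R + BᵀPB = [1/2 0; 0 1/2] + [40.5000 -84.3750; -84.3750 198.5625] = [41.0000 -84.3750; -84.3750 199.0625]
BᵀPA = [-47.2500 37.1250; 103.5000 -84.9375]
K = S⁻¹·BᵀPA = [-0.6455 0.2145; 0.2463 -0.3358]
A−BK = [-0.0782 0.0134; -0.1866 0.0244]
AᵀP(A−BK) = [0.2545 -0.1128; -0.1128 0.0798]
P' = Q + AᵀP(A−BK) = [4.5045 -1.6128; -1.6128 9.0798]
tr(P') = 13.5843

-0.6455 0.2145 0.2463 -0.3358


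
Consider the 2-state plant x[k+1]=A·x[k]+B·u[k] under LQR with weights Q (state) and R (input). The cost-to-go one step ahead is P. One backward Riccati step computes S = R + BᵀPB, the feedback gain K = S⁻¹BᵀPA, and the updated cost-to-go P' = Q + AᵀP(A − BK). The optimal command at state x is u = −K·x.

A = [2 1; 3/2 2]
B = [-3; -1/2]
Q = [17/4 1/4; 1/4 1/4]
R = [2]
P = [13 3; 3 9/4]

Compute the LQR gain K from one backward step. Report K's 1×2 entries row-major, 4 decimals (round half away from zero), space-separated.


BᵀP = [-40.5000 -10.1250]
S = R + BᵀPB = [2] + [126.5625] = [128.5625]
BᵀPA = [-96.1875 -60.7500]
K = S⁻¹·BᵀPA = [-0.7482 -0.4725]
A−BK = [-0.2445 -0.4176; 1.1259 1.7637]
AᵀP(A−BK) = [3.0972 3.7982; 3.7982 5.2936]
P' = Q + AᵀP(A−BK) = [7.3472 4.0482; 4.0482 5.5436]
tr(P') = 12.8909

-0.7482 -0.4725


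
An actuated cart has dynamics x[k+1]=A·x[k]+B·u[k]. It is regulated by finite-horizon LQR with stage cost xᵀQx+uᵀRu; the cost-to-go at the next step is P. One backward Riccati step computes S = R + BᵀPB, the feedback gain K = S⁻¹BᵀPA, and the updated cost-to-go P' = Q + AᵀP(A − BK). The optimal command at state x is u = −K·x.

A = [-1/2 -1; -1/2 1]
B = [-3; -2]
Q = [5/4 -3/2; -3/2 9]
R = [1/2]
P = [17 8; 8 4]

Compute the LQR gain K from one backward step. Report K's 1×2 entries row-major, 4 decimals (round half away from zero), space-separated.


0.1864 0.1318

BᵀP = [-67.0000 -32.0000]
S = R + BᵀPB = [1/2] + [265.0000] = [265.5000]
BᵀPA = [49.5000 35.0000]
K = S⁻¹·BᵀPA = [0.1864 0.1318]
A−BK = [0.0593 -0.6045; -0.1271 1.2637]
AᵀP(A−BK) = [0.0212 -0.0254; -0.0254 0.3861]
P' = Q + AᵀP(A−BK) = [1.2712 -1.5254; -1.5254 9.3861]
tr(P') = 10.6573


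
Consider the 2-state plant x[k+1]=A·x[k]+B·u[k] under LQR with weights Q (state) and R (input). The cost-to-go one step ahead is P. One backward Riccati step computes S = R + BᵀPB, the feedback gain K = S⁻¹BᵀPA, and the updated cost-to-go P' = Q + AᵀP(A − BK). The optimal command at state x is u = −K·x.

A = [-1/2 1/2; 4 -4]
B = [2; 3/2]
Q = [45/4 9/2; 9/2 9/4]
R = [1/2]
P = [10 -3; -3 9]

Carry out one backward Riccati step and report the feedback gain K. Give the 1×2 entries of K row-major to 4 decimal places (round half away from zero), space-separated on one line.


BᵀP = [15.5000 7.5000]
S = R + BᵀPB = [1/2] + [42.2500] = [42.7500]
BᵀPA = [22.2500 -22.2500]
K = S⁻¹·BᵀPA = [0.5205 -0.5205]
A−BK = [-1.5409 1.5409; 3.2193 -3.2193]
AᵀP(A−BK) = [146.9196 -146.9196; -146.9196 146.9196]
P' = Q + AᵀP(A−BK) = [158.1696 -142.4196; -142.4196 149.1696]
tr(P') = 307.3392

0.5205 -0.5205


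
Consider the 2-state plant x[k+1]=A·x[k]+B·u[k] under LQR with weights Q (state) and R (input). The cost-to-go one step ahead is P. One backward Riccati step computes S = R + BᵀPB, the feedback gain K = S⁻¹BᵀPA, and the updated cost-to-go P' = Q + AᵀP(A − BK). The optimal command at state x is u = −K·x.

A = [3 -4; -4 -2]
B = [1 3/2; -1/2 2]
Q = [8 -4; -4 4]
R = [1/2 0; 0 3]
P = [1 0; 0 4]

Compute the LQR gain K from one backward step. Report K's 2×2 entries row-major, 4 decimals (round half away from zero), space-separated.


BᵀP = [1.0000 -2.0000; 1.5000 8.0000]
S = R + BᵀPB = [1/2 0; 0 3] + [2.0000 -2.5000; -2.5000 18.2500] = [2.5000 -2.5000; -2.5000 21.2500]
BᵀPA = [11.0000 0.0000; -27.5000 -22.0000]
K = S⁻¹·BᵀPA = [3.5200 -1.1733; -0.8800 -1.1733]
A−BK = [0.8000 -1.0667; -0.4800 -0.2400]
AᵀP(A−BK) = [10.0800 0.6400; 0.6400 6.1867]
P' = Q + AᵀP(A−BK) = [18.0800 -3.3600; -3.3600 10.1867]
tr(P') = 28.2667

3.5200 -1.1733 -0.8800 -1.1733


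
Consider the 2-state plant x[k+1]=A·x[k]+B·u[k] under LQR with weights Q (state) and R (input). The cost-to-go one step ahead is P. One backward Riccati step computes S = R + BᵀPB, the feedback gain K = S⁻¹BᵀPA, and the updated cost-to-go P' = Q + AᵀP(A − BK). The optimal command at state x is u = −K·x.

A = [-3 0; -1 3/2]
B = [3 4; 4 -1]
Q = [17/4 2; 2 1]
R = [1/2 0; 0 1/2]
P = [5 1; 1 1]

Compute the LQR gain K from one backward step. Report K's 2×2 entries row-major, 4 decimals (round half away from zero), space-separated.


BᵀP = [19.0000 7.0000; 19.0000 3.0000]
S = R + BᵀPB = [1/2 0; 0 1/2] + [85.0000 69.0000; 69.0000 73.0000] = [85.5000 69.0000; 69.0000 73.5000]
BᵀPA = [-64.0000 10.5000; -60.0000 4.5000]
K = S⁻¹·BᵀPA = [-0.3703 0.3028; -0.4687 -0.2230]
A−BK = [-0.0143 -0.0162; 0.0123 0.0657]
AᵀP(A−BK) = [0.1792 -0.0030; -0.0030 0.0742]
P' = Q + AᵀP(A−BK) = [4.4292 1.9970; 1.9970 1.0742]
tr(P') = 5.5034

-0.3703 0.3028 -0.4687 -0.2230


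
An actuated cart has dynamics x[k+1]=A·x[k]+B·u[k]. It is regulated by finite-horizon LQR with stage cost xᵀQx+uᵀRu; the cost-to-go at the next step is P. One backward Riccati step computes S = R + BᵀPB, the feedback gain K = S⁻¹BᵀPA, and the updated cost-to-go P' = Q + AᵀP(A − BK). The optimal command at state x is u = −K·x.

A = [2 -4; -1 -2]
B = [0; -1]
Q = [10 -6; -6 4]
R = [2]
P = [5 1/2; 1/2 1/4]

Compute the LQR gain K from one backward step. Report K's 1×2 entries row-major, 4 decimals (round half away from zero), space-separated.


-0.3333 1.1111

BᵀP = [-0.5000 -0.2500]
S = R + BᵀPB = [2] + [0.2500] = [2.2500]
BᵀPA = [-0.7500 2.5000]
K = S⁻¹·BᵀPA = [-0.3333 1.1111]
A−BK = [2.0000 -4.0000; -1.3333 -0.8889]
AᵀP(A−BK) = [18.0000 -38.6667; -38.6667 86.2222]
P' = Q + AᵀP(A−BK) = [28.0000 -44.6667; -44.6667 90.2222]
tr(P') = 118.2222


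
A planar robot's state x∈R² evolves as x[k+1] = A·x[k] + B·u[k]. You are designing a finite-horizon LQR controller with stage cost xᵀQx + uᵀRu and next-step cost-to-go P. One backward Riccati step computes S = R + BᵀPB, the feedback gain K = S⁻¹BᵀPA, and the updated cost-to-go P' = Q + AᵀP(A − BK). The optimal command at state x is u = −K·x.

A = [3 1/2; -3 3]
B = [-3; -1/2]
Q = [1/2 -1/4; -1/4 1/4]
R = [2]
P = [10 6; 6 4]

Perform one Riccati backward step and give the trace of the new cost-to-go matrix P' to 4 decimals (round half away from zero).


BᵀP = [-33.0000 -20.0000]
S = R + BᵀPB = [2] + [109.0000] = [111.0000]
BᵀPA = [-39.0000 -76.5000]
K = S⁻¹·BᵀPA = [-0.3514 -0.6892]
A−BK = [1.9459 -1.5676; -3.1757 2.6554]
AᵀP(A−BK) = [4.2973 -2.8784; -2.8784 3.7770]
P' = Q + AᵀP(A−BK) = [4.7973 -3.1284; -3.1284 4.0270]
tr(P') = 8.8243

8.8243


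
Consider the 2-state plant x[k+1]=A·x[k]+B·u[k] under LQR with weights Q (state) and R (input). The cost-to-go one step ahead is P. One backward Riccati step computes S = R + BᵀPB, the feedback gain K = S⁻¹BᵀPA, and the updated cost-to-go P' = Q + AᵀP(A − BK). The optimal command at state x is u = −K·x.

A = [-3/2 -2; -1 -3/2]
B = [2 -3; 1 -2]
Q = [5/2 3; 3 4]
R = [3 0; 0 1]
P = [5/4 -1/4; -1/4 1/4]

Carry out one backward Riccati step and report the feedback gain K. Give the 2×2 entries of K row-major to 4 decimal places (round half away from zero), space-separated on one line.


BᵀP = [2.2500 -0.2500; -3.2500 0.2500]
S = R + BᵀPB = [3 0; 0 1] + [4.2500 -6.2500; -6.2500 9.2500] = [7.2500 -6.2500; -6.2500 10.2500]
BᵀPA = [-3.1250 -4.1250; 4.6250 6.1250]
K = S⁻¹·BᵀPA = [-0.0887 -0.1135; 0.3972 0.5284]
A−BK = [-0.1312 -0.1879; -0.1170 -0.3298]
AᵀP(A−BK) = [0.1986 0.2642; 0.2642 0.3582]
P' = Q + AᵀP(A−BK) = [2.6986 3.2642; 3.2642 4.3582]
tr(P') = 7.0567

-0.0887 -0.1135 0.3972 0.5284


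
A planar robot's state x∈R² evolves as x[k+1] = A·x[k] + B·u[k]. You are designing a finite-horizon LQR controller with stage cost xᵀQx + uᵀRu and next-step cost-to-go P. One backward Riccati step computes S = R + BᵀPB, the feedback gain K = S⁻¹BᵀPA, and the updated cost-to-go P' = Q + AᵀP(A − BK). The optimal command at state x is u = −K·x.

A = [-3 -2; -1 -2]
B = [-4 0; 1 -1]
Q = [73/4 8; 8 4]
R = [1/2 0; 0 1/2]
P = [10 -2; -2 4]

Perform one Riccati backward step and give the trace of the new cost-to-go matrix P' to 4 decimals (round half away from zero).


26.6593

BᵀP = [-42.0000 12.0000; 2.0000 -4.0000]
S = R + BᵀPB = [1/2 0; 0 1/2] + [180.0000 -12.0000; -12.0000 4.0000] = [180.5000 -12.0000; -12.0000 4.5000]
BᵀPA = [114.0000 60.0000; -2.0000 4.0000]
K = S⁻¹·BᵀPA = [0.7318 0.4759; 1.5069 2.1579]
A−BK = [-0.0730 -0.0965; -0.2248 -0.3180]
AᵀP(A−BK) = [1.5930 2.0666; 2.0666 2.8163]
P' = Q + AᵀP(A−BK) = [19.8430 10.0666; 10.0666 6.8163]
tr(P') = 26.6593


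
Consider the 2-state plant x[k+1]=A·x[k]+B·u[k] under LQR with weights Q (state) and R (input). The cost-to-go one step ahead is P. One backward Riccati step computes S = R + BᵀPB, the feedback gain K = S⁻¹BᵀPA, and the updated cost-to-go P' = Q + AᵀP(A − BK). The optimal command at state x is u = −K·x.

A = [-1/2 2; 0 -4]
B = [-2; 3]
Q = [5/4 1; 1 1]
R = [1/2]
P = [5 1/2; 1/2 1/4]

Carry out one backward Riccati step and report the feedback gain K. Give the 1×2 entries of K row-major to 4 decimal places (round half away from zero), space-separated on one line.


BᵀP = [-8.5000 -0.2500]
S = R + BᵀPB = [1/2] + [16.2500] = [16.7500]
BᵀPA = [4.2500 -16.0000]
K = S⁻¹·BᵀPA = [0.2537 -0.9552]
A−BK = [0.0075 0.0896; -0.7612 -1.1343]
AᵀP(A−BK) = [0.1716 0.0597; 0.0597 0.7164]
P' = Q + AᵀP(A−BK) = [1.4216 1.0597; 1.0597 1.7164]
tr(P') = 3.1381

0.2537 -0.9552


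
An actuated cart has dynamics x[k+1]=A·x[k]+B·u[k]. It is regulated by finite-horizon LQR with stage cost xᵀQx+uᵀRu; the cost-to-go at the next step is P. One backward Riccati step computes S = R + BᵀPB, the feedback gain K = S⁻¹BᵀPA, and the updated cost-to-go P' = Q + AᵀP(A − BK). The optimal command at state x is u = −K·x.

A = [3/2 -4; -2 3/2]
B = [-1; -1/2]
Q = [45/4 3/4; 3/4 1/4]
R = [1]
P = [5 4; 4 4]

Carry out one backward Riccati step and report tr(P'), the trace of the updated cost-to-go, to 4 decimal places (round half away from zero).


BᵀP = [-7.0000 -6.0000]
S = R + BᵀPB = [1] + [10.0000] = [11.0000]
BᵀPA = [1.5000 19.0000]
K = S⁻¹·BᵀPA = [0.1364 1.7273]
A−BK = [1.6364 -2.2727; -1.9318 2.3636]
AᵀP(A−BK) = [3.0455 -3.5909; -3.5909 8.1818]
P' = Q + AᵀP(A−BK) = [14.2955 -2.8409; -2.8409 8.4318]
tr(P') = 22.7273

22.7273


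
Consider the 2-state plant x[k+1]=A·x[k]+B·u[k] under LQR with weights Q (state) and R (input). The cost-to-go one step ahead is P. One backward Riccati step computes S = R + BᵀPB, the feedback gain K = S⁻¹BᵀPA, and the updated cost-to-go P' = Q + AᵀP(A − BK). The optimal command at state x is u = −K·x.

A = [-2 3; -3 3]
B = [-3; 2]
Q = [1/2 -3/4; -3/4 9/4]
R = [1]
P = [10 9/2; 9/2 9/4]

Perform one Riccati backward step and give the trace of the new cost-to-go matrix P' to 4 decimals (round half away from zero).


BᵀP = [-21.0000 -9.0000]
S = R + BᵀPB = [1] + [45.0000] = [46.0000]
BᵀPA = [69.0000 -90.0000]
K = S⁻¹·BᵀPA = [1.5000 -1.9565]
A−BK = [2.5000 -2.8696; -6.0000 6.9130]
AᵀP(A−BK) = [10.7500 -12.7500; -12.7500 15.1630]
P' = Q + AᵀP(A−BK) = [11.2500 -13.5000; -13.5000 17.4130]
tr(P') = 28.6630

28.6630


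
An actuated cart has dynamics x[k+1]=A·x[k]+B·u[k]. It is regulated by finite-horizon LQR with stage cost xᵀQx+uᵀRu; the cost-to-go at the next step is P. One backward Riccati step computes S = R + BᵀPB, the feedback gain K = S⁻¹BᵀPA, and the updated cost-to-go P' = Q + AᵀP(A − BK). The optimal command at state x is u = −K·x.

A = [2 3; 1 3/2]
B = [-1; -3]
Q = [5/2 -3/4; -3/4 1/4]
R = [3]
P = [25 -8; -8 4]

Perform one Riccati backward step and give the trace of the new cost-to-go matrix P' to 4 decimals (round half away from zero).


BᵀP = [-1.0000 -4.0000]
S = R + BᵀPB = [3] + [13.0000] = [16.0000]
BᵀPA = [-6.0000 -9.0000]
K = S⁻¹·BᵀPA = [-0.3750 -0.5625]
A−BK = [1.6250 2.4375; -0.1250 -0.1875]
AᵀP(A−BK) = [69.7500 104.6250; 104.6250 156.9375]
P' = Q + AᵀP(A−BK) = [72.2500 103.8750; 103.8750 157.1875]
tr(P') = 229.4375

229.4375


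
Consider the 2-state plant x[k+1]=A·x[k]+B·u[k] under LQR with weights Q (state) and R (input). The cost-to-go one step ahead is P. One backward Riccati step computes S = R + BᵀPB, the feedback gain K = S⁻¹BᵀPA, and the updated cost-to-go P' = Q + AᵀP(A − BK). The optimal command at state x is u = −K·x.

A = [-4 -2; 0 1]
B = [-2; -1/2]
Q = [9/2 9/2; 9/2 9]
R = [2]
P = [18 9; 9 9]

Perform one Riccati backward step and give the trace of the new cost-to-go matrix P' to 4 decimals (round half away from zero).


31.7387

BᵀP = [-40.5000 -22.5000]
S = R + BᵀPB = [2] + [92.2500] = [94.2500]
BᵀPA = [162.0000 58.5000]
K = S⁻¹·BᵀPA = [1.7188 0.6207]
A−BK = [-0.5623 -0.7586; 0.8594 1.3103]
AᵀP(A−BK) = [9.5491 7.4483; 7.4483 8.6897]
P' = Q + AᵀP(A−BK) = [14.0491 11.9483; 11.9483 17.6897]
tr(P') = 31.7387


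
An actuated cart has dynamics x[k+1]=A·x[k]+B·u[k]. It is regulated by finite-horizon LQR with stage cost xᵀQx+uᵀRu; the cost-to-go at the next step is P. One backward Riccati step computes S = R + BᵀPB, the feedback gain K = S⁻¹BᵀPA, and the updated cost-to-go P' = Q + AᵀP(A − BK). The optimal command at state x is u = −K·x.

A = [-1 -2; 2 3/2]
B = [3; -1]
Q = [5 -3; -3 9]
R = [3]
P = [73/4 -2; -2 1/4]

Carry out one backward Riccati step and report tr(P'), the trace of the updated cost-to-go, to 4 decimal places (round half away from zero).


BᵀP = [56.7500 -6.2500]
S = R + BᵀPB = [3] + [176.5000] = [179.5000]
BᵀPA = [-69.2500 -122.8750]
K = S⁻¹·BᵀPA = [-0.3858 -0.6845]
A−BK = [0.1574 0.0536; 1.6142 0.8155]
AᵀP(A−BK) = [0.5338 0.8456; 0.8456 1.4496]
P' = Q + AᵀP(A−BK) = [5.5338 -2.1544; -2.1544 10.4496]
tr(P') = 15.9834

15.9834


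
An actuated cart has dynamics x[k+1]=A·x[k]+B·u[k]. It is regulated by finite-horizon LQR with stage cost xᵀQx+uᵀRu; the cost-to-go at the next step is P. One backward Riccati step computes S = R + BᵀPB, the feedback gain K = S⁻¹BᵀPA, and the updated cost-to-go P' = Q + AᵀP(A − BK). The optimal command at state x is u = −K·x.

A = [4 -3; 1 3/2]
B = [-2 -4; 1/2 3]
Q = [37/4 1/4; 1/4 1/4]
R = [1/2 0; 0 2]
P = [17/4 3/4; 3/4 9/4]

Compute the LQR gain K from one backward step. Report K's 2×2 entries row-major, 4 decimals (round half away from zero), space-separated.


-3.0236 0.7332 0.5483 0.3719

BᵀP = [-8.1250 -0.3750; -14.7500 3.7500]
S = R + BᵀPB = [1/2 0; 0 2] + [16.0625 31.3750; 31.3750 70.2500] = [16.5625 31.3750; 31.3750 72.2500]
BᵀPA = [-32.8750 23.8125; -55.2500 49.8750]
K = S⁻¹·BᵀPA = [-3.0236 0.7332; 0.5483 0.3719]
A−BK = [0.1461 -0.0459; 0.8669 0.0177]
AᵀP(A−BK) = [7.1437 -0.7226; -0.7226 0.5539]
P' = Q + AᵀP(A−BK) = [16.3937 -0.4726; -0.4726 0.8039]
tr(P') = 17.1976


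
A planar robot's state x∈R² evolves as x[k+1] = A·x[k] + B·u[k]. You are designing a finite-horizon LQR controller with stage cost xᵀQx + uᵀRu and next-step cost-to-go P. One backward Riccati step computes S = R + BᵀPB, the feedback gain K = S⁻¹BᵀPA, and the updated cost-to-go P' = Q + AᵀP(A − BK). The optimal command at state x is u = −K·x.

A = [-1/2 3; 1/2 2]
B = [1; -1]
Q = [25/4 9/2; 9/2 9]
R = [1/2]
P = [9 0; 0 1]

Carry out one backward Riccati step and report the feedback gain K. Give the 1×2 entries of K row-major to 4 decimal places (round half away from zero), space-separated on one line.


BᵀP = [9.0000 -1.0000]
S = R + BᵀPB = [1/2] + [10.0000] = [10.5000]
BᵀPA = [-5.0000 25.0000]
K = S⁻¹·BᵀPA = [-0.4762 2.3810]
A−BK = [-0.0238 0.6190; 0.0238 4.3810]
AᵀP(A−BK) = [0.1190 -0.5952; -0.5952 25.4762]
P' = Q + AᵀP(A−BK) = [6.3690 3.9048; 3.9048 34.4762]
tr(P') = 40.8452

-0.4762 2.3810


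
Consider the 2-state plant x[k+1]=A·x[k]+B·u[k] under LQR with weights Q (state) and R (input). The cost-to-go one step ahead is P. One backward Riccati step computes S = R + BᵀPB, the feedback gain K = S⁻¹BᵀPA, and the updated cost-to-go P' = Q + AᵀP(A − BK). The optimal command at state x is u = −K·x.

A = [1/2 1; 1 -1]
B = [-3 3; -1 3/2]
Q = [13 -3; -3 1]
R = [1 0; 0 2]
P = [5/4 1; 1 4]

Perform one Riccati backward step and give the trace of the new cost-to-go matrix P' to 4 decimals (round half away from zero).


17.5816

BᵀP = [-4.7500 -7.0000; 5.2500 9.0000]
S = R + BᵀPB = [1 0; 0 2] + [21.2500 -24.7500; -24.7500 29.2500] = [22.2500 -24.7500; -24.7500 31.2500]
BᵀPA = [-9.3750 2.2500; 11.6250 -3.7500]
K = S⁻¹·BᵀPA = [-0.0634 -0.2719; 0.3218 -0.3353]
A−BK = [-0.6556 1.1903; 0.4539 -0.7689]
AᵀP(A−BK) = [0.9773 -1.5257; -1.5257 2.6042]
P' = Q + AᵀP(A−BK) = [13.9773 -4.5257; -4.5257 3.6042]
tr(P') = 17.5816


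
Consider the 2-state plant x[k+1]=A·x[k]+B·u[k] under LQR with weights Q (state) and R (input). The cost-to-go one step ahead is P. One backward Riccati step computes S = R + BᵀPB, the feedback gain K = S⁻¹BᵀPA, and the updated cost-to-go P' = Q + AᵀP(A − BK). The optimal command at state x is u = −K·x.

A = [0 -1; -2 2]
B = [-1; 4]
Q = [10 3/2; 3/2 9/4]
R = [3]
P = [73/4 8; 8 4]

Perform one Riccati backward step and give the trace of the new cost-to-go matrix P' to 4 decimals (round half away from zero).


BᵀP = [13.7500 8.0000]
S = R + BᵀPB = [3] + [18.2500] = [21.2500]
BᵀPA = [-16.0000 2.2500]
K = S⁻¹·BᵀPA = [-0.7529 0.1059]
A−BK = [-0.7529 -0.8941; 1.0118 1.5765]
AᵀP(A−BK) = [3.9529 1.6941; 1.6941 2.0118]
P' = Q + AᵀP(A−BK) = [13.9529 3.1941; 3.1941 4.2618]
tr(P') = 18.2147

18.2147


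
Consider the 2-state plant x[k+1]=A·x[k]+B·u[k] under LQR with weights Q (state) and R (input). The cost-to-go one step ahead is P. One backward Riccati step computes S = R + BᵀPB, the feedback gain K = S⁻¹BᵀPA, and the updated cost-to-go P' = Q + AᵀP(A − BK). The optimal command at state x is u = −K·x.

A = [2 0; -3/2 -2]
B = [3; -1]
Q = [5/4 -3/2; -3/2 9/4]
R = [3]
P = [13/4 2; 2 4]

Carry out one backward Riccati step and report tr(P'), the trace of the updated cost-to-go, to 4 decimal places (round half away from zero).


22.3969

BᵀP = [7.7500 2.0000]
S = R + BᵀPB = [3] + [21.2500] = [24.2500]
BᵀPA = [12.5000 -4.0000]
K = S⁻¹·BᵀPA = [0.5155 -0.1649]
A−BK = [0.4536 0.4948; -0.9845 -2.1649]
AᵀP(A−BK) = [3.5567 6.0619; 6.0619 15.3402]
P' = Q + AᵀP(A−BK) = [4.8067 4.5619; 4.5619 17.5902]
tr(P') = 22.3969


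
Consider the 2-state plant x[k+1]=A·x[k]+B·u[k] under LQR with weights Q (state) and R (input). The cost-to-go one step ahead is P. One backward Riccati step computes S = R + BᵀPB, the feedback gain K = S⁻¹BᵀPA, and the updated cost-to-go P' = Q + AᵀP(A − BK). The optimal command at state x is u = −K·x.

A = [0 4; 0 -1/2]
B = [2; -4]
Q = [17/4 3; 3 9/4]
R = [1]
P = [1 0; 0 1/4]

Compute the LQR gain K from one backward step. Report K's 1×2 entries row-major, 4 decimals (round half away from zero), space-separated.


0.0000 0.9444

BᵀP = [2.0000 -1.0000]
S = R + BᵀPB = [1] + [8.0000] = [9.0000]
BᵀPA = [0.0000 8.5000]
K = S⁻¹·BᵀPA = [0.0000 0.9444]
A−BK = [0.0000 2.1111; 0.0000 3.2778]
AᵀP(A−BK) = [0.0000 0.0000; 0.0000 8.0347]
P' = Q + AᵀP(A−BK) = [4.2500 3.0000; 3.0000 10.2847]
tr(P') = 14.5347


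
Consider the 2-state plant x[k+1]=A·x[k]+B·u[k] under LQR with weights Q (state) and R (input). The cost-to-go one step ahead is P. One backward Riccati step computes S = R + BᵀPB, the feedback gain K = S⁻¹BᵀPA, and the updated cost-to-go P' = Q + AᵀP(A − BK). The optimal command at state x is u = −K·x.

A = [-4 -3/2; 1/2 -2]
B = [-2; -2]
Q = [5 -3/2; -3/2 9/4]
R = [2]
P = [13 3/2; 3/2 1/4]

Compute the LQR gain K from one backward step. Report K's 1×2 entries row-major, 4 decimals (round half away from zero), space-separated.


BᵀP = [-29.0000 -3.5000]
S = R + BᵀPB = [2] + [65.0000] = [67.0000]
BᵀPA = [114.2500 50.5000]
K = S⁻¹·BᵀPA = [1.7052 0.7537]
A−BK = [-0.5896 0.0075; 3.9104 -0.4925]
AᵀP(A−BK) = [7.2407 2.5112; 2.5112 1.1866]
P' = Q + AᵀP(A−BK) = [12.2407 1.0112; 1.0112 3.4366]
tr(P') = 15.6772

1.7052 0.7537


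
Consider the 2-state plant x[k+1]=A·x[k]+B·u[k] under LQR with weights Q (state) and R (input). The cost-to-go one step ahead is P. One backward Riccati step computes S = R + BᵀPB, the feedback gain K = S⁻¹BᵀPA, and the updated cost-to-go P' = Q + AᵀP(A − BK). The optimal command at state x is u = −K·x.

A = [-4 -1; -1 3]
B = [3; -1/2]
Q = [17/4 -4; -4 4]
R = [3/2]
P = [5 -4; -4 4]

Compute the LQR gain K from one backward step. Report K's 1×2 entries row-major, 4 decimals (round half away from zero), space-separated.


-0.9076 -0.9916

BᵀP = [17.0000 -14.0000]
S = R + BᵀPB = [3/2] + [58.0000] = [59.5000]
BᵀPA = [-54.0000 -59.0000]
K = S⁻¹·BᵀPA = [-0.9076 -0.9916]
A−BK = [-1.2773 1.9748; -1.4538 2.5042]
AᵀP(A−BK) = [2.9916 -1.5462; -1.5462 6.4958]
P' = Q + AᵀP(A−BK) = [7.2416 -5.5462; -5.5462 10.4958]
tr(P') = 17.7374


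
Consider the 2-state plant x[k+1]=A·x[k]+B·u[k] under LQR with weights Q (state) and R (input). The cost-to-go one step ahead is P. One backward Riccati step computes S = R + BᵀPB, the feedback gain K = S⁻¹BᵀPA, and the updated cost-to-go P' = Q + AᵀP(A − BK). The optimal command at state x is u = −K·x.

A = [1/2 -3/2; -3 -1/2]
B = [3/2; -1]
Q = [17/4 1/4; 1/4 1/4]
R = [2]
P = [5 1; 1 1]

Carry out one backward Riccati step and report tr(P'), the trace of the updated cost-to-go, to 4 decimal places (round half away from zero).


BᵀP = [6.5000 0.5000]
S = R + BᵀPB = [2] + [9.2500] = [11.2500]
BᵀPA = [1.7500 -10.0000]
K = S⁻¹·BᵀPA = [0.1556 -0.8889]
A−BK = [0.2667 -0.1667; -2.8444 -1.3889]
AᵀP(A−BK) = [6.9778 3.5556; 3.5556 4.1111]
P' = Q + AᵀP(A−BK) = [11.2278 3.8056; 3.8056 4.3611]
tr(P') = 15.5889

15.5889


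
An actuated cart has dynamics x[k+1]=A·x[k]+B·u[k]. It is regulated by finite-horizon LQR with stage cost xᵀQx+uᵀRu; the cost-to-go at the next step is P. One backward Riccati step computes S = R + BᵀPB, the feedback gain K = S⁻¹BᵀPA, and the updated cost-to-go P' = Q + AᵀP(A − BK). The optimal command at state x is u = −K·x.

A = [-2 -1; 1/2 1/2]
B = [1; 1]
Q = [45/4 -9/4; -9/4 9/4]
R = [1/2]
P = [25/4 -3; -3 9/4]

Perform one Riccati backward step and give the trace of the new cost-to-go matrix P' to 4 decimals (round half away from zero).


BᵀP = [3.2500 -0.7500]
S = R + BᵀPB = [1/2] + [2.5000] = [3.0000]
BᵀPA = [-6.8750 -3.6250]
K = S⁻¹·BᵀPA = [-2.2917 -1.2083]
A−BK = [0.2917 0.2083; 2.7917 1.7083]
AᵀP(A−BK) = [15.8073 9.2552; 9.2552 5.4323]
P' = Q + AᵀP(A−BK) = [27.0573 7.0052; 7.0052 7.6823]
tr(P') = 34.7396

34.7396


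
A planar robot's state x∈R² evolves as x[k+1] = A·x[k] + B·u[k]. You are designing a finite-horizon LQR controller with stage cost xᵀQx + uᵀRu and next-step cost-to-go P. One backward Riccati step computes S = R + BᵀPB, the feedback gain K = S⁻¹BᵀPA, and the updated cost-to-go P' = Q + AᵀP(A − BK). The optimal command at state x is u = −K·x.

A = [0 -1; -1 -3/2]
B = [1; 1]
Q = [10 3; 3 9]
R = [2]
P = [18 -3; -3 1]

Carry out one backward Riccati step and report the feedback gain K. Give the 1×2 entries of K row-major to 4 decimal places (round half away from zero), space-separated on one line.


BᵀP = [15.0000 -2.0000]
S = R + BᵀPB = [2] + [13.0000] = [15.0000]
BᵀPA = [2.0000 -12.0000]
K = S⁻¹·BᵀPA = [0.1333 -0.8000]
A−BK = [-0.1333 -0.2000; -1.1333 -0.7000]
AᵀP(A−BK) = [0.7333 0.1000; 0.1000 1.6500]
P' = Q + AᵀP(A−BK) = [10.7333 3.1000; 3.1000 10.6500]
tr(P') = 21.3833

0.1333 -0.8000


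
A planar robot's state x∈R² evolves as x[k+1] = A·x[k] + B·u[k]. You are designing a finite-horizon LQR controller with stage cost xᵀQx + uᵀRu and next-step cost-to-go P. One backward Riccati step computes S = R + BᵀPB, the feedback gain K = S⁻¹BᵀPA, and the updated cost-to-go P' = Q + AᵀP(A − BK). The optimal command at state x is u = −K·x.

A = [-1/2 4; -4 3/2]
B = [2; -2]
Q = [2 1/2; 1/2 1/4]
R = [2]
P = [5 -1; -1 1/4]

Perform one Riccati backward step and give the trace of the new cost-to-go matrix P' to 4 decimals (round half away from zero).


BᵀP = [12.0000 -2.5000]
S = R + BᵀPB = [2] + [29.0000] = [31.0000]
BᵀPA = [4.0000 44.2500]
K = S⁻¹·BᵀPA = [0.1290 1.4274]
A−BK = [-0.7581 1.1452; -3.7419 4.3548]
AᵀP(A−BK) = [0.7339 -0.4597; -0.4597 5.3992]
P' = Q + AᵀP(A−BK) = [2.7339 0.0403; 0.0403 5.6492]
tr(P') = 8.3831

8.3831


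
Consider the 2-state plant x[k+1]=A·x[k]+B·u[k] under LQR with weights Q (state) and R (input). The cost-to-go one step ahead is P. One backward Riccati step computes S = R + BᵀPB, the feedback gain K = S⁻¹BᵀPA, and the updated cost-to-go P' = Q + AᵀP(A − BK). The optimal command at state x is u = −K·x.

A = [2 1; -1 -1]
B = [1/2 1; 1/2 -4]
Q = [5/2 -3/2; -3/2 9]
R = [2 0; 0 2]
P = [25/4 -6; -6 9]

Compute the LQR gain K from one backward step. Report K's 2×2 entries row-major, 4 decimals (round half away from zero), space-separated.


BᵀP = [0.1250 1.5000; 30.2500 -42.0000]
S = R + BᵀPB = [2 0; 0 2] + [0.8125 -5.8750; -5.8750 198.2500] = [2.8125 -5.8750; -5.8750 200.2500]
BᵀPA = [-1.2500 -1.3750; 102.5000 72.2500]
K = S⁻¹·BᵀPA = [0.6656 0.2821; 0.5314 0.3691]
A−BK = [1.1358 0.4899; 0.7928 0.3353]
AᵀP(A−BK) = [4.3648 2.0225; 2.0225 0.9722]
P' = Q + AᵀP(A−BK) = [6.8648 0.5225; 0.5225 9.9722]
tr(P') = 16.8370

0.6656 0.2821 0.5314 0.3691


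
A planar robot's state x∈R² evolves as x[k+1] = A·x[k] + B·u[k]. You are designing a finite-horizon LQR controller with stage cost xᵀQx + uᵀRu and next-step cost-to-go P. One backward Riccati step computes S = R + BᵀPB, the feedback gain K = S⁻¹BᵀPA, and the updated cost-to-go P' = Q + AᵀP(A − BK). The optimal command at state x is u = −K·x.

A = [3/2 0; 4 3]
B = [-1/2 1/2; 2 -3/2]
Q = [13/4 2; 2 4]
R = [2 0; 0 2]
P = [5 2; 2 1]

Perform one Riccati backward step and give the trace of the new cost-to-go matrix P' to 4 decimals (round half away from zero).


BᵀP = [1.5000 1.0000; -0.5000 -0.5000]
S = R + BᵀPB = [2 0; 0 2] + [1.2500 -0.7500; -0.7500 0.5000] = [3.2500 -0.7500; -0.7500 2.5000]
BᵀPA = [6.2500 3.0000; -2.7500 -1.5000]
K = S⁻¹·BᵀPA = [1.7934 0.8430; -0.5620 -0.3471]
A−BK = [2.6777 0.5950; -0.4298 0.7934]
AᵀP(A−BK) = [38.4959 14.7769; 14.7769 5.9504]
P' = Q + AᵀP(A−BK) = [41.7459 16.7769; 16.7769 9.9504]
tr(P') = 51.6963

51.6963


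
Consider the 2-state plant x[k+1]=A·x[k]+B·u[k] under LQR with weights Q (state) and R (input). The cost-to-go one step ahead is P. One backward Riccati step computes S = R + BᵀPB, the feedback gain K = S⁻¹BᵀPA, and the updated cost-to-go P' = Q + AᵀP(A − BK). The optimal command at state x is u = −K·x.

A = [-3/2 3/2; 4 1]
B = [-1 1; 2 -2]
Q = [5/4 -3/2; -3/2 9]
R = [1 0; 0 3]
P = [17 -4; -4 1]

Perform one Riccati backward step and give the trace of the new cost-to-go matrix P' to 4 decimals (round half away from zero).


13.2732

BᵀP = [-25.0000 6.0000; 25.0000 -6.0000]
S = R + BᵀPB = [1 0; 0 3] + [37.0000 -37.0000; -37.0000 37.0000] = [38.0000 -37.0000; -37.0000 40.0000]
BᵀPA = [61.5000 -31.5000; -61.5000 31.5000]
K = S⁻¹·BᵀPA = [1.2219 -0.6258; -0.4073 0.2086]
A−BK = [0.1291 0.6656; 0.7417 2.6689]
AᵀP(A−BK) = [2.0579 -0.9321; -0.9321 0.9652]
P' = Q + AᵀP(A−BK) = [3.3079 -2.4321; -2.4321 9.9652]
tr(P') = 13.2732


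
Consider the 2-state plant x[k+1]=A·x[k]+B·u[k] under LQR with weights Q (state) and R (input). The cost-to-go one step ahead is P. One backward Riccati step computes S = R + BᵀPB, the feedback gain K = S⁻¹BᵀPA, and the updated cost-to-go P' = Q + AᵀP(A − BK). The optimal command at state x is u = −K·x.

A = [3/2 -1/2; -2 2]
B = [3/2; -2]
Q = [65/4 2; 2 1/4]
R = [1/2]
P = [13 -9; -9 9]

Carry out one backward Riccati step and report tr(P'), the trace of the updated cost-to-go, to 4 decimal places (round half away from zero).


18.4395

BᵀP = [37.5000 -31.5000]
S = R + BᵀPB = [1/2] + [119.2500] = [119.7500]
BᵀPA = [119.2500 -81.7500]
K = S⁻¹·BᵀPA = [0.9958 -0.6827]
A−BK = [0.0063 0.5240; -0.0084 0.6347]
AᵀP(A−BK) = [0.4979 -0.3413; -0.3413 1.4415]
P' = Q + AᵀP(A−BK) = [16.7479 1.6587; 1.6587 1.6915]
tr(P') = 18.4395


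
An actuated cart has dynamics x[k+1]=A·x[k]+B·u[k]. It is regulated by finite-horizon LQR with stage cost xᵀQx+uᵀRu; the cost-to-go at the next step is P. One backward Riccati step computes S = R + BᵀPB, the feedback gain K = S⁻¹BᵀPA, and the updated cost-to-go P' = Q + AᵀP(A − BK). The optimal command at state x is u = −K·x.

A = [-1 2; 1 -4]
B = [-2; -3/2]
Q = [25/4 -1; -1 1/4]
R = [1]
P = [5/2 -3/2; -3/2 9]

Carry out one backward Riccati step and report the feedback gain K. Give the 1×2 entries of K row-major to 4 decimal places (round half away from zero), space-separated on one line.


-0.3483 1.6404

BᵀP = [-2.7500 -10.5000]
S = R + BᵀPB = [1] + [21.2500] = [22.2500]
BᵀPA = [-7.7500 36.5000]
K = S⁻¹·BᵀPA = [-0.3483 1.6404]
A−BK = [-1.6966 5.2809; 0.4775 -1.5393]
AᵀP(A−BK) = [11.8006 -37.2865; -37.2865 118.1236]
P' = Q + AᵀP(A−BK) = [18.0506 -38.2865; -38.2865 118.3736]
tr(P') = 136.4242


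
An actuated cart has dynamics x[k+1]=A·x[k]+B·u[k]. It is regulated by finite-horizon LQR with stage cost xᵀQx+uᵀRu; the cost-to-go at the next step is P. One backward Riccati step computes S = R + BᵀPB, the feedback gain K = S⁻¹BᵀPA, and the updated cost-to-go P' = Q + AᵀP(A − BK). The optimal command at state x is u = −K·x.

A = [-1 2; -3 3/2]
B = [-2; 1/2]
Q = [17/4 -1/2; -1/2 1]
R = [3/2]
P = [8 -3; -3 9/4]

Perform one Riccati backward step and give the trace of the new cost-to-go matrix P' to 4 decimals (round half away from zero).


19.4333

BᵀP = [-17.5000 7.1250]
S = R + BᵀPB = [3/2] + [38.5625] = [40.0625]
BᵀPA = [-3.8750 -24.3125]
K = S⁻¹·BᵀPA = [-0.0967 -0.6069]
A−BK = [-1.1934 0.7863; -2.9516 1.8034]
AᵀP(A−BK) = [9.8752 -5.9766; -5.9766 4.3081]
P' = Q + AᵀP(A−BK) = [14.1252 -6.4766; -6.4766 5.3081]
tr(P') = 19.4333


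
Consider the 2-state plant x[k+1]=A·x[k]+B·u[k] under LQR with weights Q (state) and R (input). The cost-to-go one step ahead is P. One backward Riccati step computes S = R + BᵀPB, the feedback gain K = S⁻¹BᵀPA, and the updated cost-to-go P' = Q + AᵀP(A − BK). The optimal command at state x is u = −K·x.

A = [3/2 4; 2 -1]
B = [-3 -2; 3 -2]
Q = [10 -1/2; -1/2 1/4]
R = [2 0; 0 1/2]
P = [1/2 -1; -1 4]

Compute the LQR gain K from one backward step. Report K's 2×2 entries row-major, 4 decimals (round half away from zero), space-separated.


BᵀP = [-4.5000 15.0000; 1.0000 -6.0000]
S = R + BᵀPB = [2 0; 0 1/2] + [58.5000 -21.0000; -21.0000 10.0000] = [60.5000 -21.0000; -21.0000 10.5000]
BᵀPA = [23.2500 -33.0000; -10.5000 10.0000]
K = S⁻¹·BᵀPA = [0.1216 -0.7027; -0.7568 -0.4530]
A−BK = [0.3514 0.9858; 0.1216 0.2021]
AᵀP(A−BK) = [0.3514 0.0811; 0.0811 1.3411]
P' = Q + AᵀP(A−BK) = [10.3514 -0.4189; -0.4189 1.5911]
tr(P') = 11.9424

0.1216 -0.7027 -0.7568 -0.4530


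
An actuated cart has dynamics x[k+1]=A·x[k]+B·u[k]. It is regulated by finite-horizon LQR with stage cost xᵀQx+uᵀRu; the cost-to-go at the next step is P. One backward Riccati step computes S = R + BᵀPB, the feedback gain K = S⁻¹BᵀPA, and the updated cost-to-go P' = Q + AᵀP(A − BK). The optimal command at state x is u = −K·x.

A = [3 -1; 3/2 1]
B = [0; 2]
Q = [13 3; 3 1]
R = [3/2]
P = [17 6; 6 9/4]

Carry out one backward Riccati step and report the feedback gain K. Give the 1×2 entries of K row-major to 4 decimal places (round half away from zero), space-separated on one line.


BᵀP = [12.0000 4.5000]
S = R + BᵀPB = [3/2] + [9.0000] = [10.5000]
BᵀPA = [42.7500 -7.5000]
K = S⁻¹·BᵀPA = [4.0714 -0.7143]
A−BK = [3.0000 -1.0000; -6.6429 2.4286]
AᵀP(A−BK) = [38.0089 -8.0893; -8.0893 1.8929]
P' = Q + AᵀP(A−BK) = [51.0089 -5.0893; -5.0893 2.8929]
tr(P') = 53.9018

4.0714 -0.7143


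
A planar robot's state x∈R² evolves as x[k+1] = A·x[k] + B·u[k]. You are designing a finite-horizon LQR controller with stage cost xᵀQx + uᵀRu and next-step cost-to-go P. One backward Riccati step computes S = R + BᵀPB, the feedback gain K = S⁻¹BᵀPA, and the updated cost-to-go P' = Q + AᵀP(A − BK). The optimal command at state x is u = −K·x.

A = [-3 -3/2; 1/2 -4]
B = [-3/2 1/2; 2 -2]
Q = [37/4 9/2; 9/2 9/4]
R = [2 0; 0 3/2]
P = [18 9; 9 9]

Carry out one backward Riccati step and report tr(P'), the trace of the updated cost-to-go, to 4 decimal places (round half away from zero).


70.3681

BᵀP = [-9.0000 4.5000; -9.0000 -13.5000]
S = R + BᵀPB = [2 0; 0 3/2] + [22.5000 -13.5000; -13.5000 22.5000] = [24.5000 -13.5000; -13.5000 24.0000]
BᵀPA = [29.2500 -4.5000; 20.2500 67.5000]
K = S⁻¹·BᵀPA = [2.4039 1.9797; 2.1959 3.9261]
A−BK = [-0.4921 -0.4935; 0.0841 -0.1072]
AᵀP(A−BK) = [22.4688 26.8420; 26.8420 36.3993]
P' = Q + AᵀP(A−BK) = [31.7188 31.3420; 31.3420 38.6493]
tr(P') = 70.3681


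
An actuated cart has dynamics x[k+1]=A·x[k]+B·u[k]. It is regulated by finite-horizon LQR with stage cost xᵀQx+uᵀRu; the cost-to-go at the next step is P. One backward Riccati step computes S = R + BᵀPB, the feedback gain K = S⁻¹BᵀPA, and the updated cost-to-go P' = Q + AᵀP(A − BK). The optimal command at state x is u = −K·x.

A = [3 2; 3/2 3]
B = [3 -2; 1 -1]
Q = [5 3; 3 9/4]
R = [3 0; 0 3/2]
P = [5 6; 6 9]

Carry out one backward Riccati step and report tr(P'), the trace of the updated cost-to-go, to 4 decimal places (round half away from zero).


15.1817

BᵀP = [21.0000 27.0000; -16.0000 -21.0000]
S = R + BᵀPB = [3 0; 0 3/2] + [90.0000 -69.0000; -69.0000 53.0000] = [93.0000 -69.0000; -69.0000 54.5000]
BᵀPA = [103.5000 123.0000; -79.5000 -95.0000]
K = S⁻¹·BᵀPA = [0.5049 0.4829; -0.8195 -1.1317]
A−BK = [-0.1537 -1.7122; 0.1756 1.3854]
AᵀP(A−BK) = [1.8439 2.5463; 2.5463 6.0878]
P' = Q + AᵀP(A−BK) = [6.8439 5.5463; 5.5463 8.3378]
tr(P') = 15.1817


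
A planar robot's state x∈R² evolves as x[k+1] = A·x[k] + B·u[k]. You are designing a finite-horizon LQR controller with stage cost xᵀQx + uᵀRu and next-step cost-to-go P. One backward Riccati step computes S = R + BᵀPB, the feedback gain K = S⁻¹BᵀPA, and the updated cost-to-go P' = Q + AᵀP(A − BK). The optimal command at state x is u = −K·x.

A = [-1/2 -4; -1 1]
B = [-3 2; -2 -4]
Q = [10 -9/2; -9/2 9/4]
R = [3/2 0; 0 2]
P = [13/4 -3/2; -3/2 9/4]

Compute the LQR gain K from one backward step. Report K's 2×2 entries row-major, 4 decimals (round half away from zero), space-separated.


0.2283 0.8199 0.1178 -0.6791

BᵀP = [-6.7500 0.0000; 12.5000 -12.0000]
S = R + BᵀPB = [3/2 0; 0 2] + [20.2500 -13.5000; -13.5000 73.0000] = [21.7500 -13.5000; -13.5000 75.0000]
BᵀPA = [3.3750 27.0000; 5.7500 -62.0000]
K = S⁻¹·BᵀPA = [0.2283 0.8199; 0.1178 -0.6791]
A−BK = [-0.0507 -0.1822; -0.0725 -0.0766]
AᵀP(A−BK) = [0.1150 0.1377; 0.1377 2.0098]
P' = Q + AᵀP(A−BK) = [10.1150 -4.3623; -4.3623 4.2598]
tr(P') = 14.3749


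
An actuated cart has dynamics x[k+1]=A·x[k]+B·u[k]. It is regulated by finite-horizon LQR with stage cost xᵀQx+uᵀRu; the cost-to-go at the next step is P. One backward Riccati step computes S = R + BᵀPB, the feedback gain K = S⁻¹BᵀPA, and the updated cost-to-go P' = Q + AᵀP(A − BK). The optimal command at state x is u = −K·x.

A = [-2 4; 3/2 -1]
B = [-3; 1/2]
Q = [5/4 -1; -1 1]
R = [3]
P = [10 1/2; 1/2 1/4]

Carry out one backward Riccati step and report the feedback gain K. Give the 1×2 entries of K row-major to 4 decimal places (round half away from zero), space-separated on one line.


BᵀP = [-29.7500 -1.3750]
S = R + BᵀPB = [3] + [88.5625] = [91.5625]
BᵀPA = [57.4375 -117.6250]
K = S⁻¹·BᵀPA = [0.6273 -1.2846]
A−BK = [-0.1181 0.1461; 1.1863 -0.3577]
AᵀP(A−BK) = [1.5317 -2.5884; -2.5884 5.1440]
P' = Q + AᵀP(A−BK) = [2.7817 -3.5884; -3.5884 6.1440]
tr(P') = 8.9258

0.6273 -1.2846
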